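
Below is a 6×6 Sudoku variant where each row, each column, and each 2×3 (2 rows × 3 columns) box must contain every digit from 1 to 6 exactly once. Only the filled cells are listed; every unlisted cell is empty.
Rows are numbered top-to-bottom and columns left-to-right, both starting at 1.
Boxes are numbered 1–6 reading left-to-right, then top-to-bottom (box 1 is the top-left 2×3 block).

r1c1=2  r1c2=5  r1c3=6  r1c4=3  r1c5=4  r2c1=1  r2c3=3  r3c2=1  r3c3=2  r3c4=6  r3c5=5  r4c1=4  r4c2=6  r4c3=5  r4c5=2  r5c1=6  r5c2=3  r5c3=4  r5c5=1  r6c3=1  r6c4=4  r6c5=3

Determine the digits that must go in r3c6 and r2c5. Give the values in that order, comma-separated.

4,6

For r3c6:
  Consider where 4 can go in column 6.
  r1c6 is out (row 1 already has a 4).
  r2c6 is out (box 2 already has a 4).
  r4c6 is out (row 4 already has a 4).
  r5c6 is out (row 5 already has a 4).
  r6c6 is out (row 6 already has a 4).
  So the only cell in column 6 that can hold 4 is r3c6.
  So r3c6 = 4.
For r2c5:
  Row 2 already contains {1, 3}.
  Column 5 already contains {1, 2, 3, 4, 5}.
  Its 2×3 block (box 2) already contains {3, 4}.
  The only value from 1–6 not eliminated is 6, so r2c5 = 6.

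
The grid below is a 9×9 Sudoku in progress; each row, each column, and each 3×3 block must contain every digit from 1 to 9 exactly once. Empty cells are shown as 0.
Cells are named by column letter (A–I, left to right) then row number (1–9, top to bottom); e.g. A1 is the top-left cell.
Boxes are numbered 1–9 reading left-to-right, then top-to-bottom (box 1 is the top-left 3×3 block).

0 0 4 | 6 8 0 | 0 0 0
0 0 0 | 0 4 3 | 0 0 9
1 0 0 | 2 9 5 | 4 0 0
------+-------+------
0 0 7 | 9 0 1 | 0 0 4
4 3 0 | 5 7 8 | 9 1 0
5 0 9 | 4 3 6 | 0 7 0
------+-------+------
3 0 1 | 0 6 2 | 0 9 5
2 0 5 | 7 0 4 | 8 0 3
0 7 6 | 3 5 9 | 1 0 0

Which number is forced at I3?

7

Cell I3 itself could take any of {6, 7, 8} by direct elimination.
Consider where 7 can go in row 3.
B3 is out (column B already has a 7).
C3 is out (column C already has a 7).
H3 is out (column H already has a 7).
So the only cell in row 3 that can hold 7 is I3.
Therefore I3 = 7.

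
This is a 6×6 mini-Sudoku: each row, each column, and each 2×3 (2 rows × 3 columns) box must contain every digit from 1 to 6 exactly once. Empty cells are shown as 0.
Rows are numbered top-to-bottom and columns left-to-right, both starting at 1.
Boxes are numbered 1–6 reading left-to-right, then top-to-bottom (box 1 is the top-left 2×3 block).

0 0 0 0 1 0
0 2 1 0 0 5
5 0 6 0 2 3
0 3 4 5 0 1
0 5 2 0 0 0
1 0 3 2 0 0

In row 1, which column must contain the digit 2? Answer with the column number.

Consider where 2 can go in row 1.
R1C1 is out (box 1 already has a 2).
R1C2 is out (column 2 already has a 2).
R1C3 is out (column 3 already has a 2).
R1C4 is out (column 4 already has a 2).
So the only cell in row 1 that can hold 2 is R1C6.
That is column 6.

6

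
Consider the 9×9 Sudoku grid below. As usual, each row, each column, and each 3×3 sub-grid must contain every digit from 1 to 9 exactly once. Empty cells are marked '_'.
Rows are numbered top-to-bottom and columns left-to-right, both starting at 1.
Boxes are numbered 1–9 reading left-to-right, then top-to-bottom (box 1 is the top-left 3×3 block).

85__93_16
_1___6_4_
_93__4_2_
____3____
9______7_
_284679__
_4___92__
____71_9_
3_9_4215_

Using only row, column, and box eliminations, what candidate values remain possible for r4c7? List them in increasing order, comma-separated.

4,5,6,8

Row 4 already contains {3}.
Column 7 already contains {1, 2, 9}.
Its 3×3 block (box 6) already contains {7, 9}.
Removing those from 1–9 leaves {4, 5, 6, 8} as the candidates for r4c7.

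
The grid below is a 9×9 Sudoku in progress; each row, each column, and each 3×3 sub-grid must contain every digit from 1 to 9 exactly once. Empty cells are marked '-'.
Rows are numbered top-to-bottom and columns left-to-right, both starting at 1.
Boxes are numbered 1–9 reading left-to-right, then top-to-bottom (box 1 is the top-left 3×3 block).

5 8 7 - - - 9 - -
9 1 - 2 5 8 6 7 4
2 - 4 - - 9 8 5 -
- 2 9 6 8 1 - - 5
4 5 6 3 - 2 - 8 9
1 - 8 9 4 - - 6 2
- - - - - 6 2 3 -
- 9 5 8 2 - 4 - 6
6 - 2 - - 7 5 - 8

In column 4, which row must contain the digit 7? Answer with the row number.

Consider where 7 can go in column 4.
r1c4 is out (row 1 already has a 7).
r7c4 is out (box 8 already has a 7).
r9c4 is out (row 9 already has a 7).
So the only cell in column 4 that can hold 7 is r3c4.
That is row 3.

3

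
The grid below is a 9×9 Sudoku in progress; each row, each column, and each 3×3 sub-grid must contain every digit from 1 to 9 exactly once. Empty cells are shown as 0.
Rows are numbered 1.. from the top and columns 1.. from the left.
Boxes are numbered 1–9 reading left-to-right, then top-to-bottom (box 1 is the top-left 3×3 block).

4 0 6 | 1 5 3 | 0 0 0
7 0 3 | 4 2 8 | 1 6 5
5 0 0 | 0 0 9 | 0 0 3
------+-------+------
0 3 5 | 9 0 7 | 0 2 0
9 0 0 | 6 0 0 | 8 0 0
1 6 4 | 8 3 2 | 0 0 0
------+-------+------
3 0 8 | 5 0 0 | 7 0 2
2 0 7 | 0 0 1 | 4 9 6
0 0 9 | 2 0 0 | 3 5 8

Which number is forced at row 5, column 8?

Cell row 5, column 8 itself could take any of {1, 3, 4, 7} by direct elimination.
Consider where 3 can go in column 8.
row 1, column 8 is out (row 1 already has a 3).
row 3, column 8 is out (row 3 already has a 3).
row 6, column 8 is out (row 6 already has a 3).
row 7, column 8 is out (row 7 already has a 3).
So the only cell in column 8 that can hold 3 is row 5, column 8.
Therefore row 5, column 8 = 3.

3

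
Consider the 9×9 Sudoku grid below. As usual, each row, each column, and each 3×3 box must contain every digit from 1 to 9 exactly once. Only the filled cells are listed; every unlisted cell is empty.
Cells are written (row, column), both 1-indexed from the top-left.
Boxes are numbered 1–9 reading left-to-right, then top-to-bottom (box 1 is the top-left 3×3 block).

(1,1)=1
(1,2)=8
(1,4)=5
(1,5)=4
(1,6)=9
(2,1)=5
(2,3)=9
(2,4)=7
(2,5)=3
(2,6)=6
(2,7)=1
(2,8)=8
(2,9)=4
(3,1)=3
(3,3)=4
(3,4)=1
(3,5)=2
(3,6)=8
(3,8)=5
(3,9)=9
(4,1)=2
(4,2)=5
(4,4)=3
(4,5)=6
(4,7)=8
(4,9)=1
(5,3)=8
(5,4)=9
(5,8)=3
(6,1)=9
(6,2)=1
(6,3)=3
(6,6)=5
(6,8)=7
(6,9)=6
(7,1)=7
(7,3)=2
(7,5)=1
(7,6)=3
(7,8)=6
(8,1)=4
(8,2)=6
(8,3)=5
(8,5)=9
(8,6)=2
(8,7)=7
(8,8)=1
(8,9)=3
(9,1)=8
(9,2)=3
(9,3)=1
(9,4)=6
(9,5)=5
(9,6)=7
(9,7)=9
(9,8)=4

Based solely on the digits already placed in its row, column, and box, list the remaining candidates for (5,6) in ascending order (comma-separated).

1,4

Row 5 already contains {3, 8, 9}.
Column 6 already contains {2, 3, 5, 6, 7, 8, 9}.
Its 3×3 block (box 5) already contains {3, 5, 6, 9}.
Removing those from 1–9 leaves {1, 4} as the candidates for (5,6).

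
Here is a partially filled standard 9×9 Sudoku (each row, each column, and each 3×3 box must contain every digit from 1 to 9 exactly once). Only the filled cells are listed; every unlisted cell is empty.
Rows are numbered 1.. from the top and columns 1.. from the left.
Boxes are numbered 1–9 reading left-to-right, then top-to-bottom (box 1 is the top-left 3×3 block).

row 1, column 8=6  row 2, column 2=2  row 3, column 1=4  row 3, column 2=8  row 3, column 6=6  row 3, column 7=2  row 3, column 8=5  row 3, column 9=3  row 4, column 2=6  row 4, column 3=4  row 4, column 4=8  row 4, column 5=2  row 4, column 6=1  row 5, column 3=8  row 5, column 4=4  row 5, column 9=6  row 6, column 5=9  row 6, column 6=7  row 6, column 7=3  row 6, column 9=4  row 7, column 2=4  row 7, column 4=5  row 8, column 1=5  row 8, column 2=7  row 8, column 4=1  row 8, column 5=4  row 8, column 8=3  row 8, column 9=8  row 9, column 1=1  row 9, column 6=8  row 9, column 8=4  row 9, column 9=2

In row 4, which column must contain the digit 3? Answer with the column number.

Consider where 3 can go in row 4.
row 4, column 7 is out (column 7 already has a 3).
row 4, column 8 is out (column 8 already has a 3).
row 4, column 9 is out (column 9 already has a 3).
So the only cell in row 4 that can hold 3 is row 4, column 1.
That is column 1.

1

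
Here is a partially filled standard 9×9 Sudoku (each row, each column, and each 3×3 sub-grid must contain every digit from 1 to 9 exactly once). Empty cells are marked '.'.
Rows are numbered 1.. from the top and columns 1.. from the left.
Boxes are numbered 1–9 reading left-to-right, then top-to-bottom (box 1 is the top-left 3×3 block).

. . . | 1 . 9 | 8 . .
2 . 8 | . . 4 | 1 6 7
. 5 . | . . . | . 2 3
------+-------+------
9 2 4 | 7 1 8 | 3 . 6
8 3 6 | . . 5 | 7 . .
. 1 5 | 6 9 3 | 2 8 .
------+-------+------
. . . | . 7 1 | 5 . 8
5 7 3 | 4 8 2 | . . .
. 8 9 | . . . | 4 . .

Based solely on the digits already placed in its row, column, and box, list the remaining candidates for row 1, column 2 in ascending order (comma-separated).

4,6

Row 1 already contains {1, 8, 9}.
Column 2 already contains {1, 2, 3, 5, 7, 8}.
Its 3×3 block (box 1) already contains {2, 5, 8}.
Removing those from 1–9 leaves {4, 6} as the candidates for row 1, column 2.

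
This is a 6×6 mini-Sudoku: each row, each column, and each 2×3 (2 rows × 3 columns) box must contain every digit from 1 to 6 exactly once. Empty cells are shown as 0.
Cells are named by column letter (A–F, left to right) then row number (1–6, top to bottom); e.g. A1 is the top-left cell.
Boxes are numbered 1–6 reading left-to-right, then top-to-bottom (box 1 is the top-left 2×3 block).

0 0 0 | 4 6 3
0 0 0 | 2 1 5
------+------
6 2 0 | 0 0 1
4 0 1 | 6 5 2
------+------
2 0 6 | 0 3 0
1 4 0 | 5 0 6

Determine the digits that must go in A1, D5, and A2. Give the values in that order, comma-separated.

For A1:
  Row 1 already contains {3, 4, 6}.
  Column A already contains {1, 2, 4, 6}.
  Its 2×3 block (box 1) already contains {}.
  The only value from 1–6 not eliminated is 5, so A1 = 5.
For D5:
  Row 5 already contains {2, 3, 6}.
  Column D already contains {2, 4, 5, 6}.
  Its 2×3 block (box 6) already contains {3, 5, 6}.
  The only value from 1–6 not eliminated is 1, so D5 = 1.
For A2:
  Row 2 already contains {1, 2, 5}.
  Column A already contains {1, 2, 4, 6}.
  Its 2×3 block (box 1) already contains {}.
  The only value from 1–6 not eliminated is 3, so A2 = 3.

5,1,3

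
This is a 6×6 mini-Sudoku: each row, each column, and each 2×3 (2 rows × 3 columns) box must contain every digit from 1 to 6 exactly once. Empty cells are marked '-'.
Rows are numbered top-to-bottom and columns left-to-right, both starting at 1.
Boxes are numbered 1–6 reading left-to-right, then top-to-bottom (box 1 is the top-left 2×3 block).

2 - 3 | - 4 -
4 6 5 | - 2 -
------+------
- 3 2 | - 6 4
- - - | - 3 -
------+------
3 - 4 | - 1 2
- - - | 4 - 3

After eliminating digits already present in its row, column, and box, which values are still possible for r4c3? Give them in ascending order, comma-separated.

Row 4 already contains {3}.
Column 3 already contains {2, 3, 4, 5}.
Its 2×3 block (box 3) already contains {2, 3}.
Removing those from 1–6 leaves {1, 6} as the candidates for r4c3.

1,6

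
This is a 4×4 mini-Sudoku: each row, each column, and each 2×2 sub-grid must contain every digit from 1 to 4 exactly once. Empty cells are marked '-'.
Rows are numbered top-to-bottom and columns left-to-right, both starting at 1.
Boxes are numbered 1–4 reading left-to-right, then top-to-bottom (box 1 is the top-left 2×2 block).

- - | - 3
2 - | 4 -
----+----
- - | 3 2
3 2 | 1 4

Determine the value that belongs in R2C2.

Cell R2C2 itself could take any of {1, 3} by direct elimination.
Consider where 3 can go in box 1.
R1C1 is out (row 1 already has a 3).
R1C2 is out (row 1 already has a 3).
So the only cell in box 1 that can hold 3 is R2C2.
Therefore R2C2 = 3.

3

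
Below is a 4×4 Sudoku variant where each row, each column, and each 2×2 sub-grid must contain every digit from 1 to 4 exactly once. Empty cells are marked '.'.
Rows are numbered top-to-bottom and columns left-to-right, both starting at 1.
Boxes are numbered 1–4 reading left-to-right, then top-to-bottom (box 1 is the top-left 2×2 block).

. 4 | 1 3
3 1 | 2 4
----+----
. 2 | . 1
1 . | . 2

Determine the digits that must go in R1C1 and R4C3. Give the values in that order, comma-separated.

2,4

For R1C1:
  Row 1 already contains {1, 3, 4}.
  Column 1 already contains {1, 3}.
  Its 2×2 block (box 1) already contains {1, 3, 4}.
  The only value from 1–4 not eliminated is 2, so R1C1 = 2.
For R4C3:
  Consider where 4 can go in row 4.
  R4C2 is out (column 2 already has a 4).
  So the only cell in row 4 that can hold 4 is R4C3.
  So R4C3 = 4.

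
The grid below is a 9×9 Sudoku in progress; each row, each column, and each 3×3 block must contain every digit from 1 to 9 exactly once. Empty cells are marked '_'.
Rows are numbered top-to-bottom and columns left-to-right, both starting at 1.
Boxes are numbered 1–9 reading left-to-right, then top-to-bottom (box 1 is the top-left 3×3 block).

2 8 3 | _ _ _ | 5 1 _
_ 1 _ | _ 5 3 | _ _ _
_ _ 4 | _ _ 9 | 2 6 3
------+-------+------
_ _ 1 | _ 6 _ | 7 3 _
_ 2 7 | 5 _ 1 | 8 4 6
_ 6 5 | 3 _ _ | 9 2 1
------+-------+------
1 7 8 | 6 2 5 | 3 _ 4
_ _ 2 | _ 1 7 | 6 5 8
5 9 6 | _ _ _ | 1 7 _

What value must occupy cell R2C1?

6

Cell R2C1 itself could take any of {6, 7, 9} by direct elimination.
Consider where 6 can go in row 2.
R2C3 is out (column 3 already has a 6).
R2C4 is out (column 4 already has a 6).
R2C7 is out (column 7 already has a 6).
R2C8 is out (column 8 already has a 6).
R2C9 is out (column 9 already has a 6).
So the only cell in row 2 that can hold 6 is R2C1.
Therefore R2C1 = 6.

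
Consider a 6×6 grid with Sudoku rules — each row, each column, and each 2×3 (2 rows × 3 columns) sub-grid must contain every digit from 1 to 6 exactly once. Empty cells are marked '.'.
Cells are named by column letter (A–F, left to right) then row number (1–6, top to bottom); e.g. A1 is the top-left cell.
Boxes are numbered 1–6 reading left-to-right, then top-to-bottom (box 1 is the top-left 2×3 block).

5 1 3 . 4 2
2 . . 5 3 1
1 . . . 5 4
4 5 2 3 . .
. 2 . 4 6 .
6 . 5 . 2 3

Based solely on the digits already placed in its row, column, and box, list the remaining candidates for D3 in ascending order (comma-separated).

2,6

Row 3 already contains {1, 4, 5}.
Column D already contains {3, 4, 5}.
Its 2×3 block (box 4) already contains {3, 4, 5}.
Removing those from 1–6 leaves {2, 6} as the candidates for D3.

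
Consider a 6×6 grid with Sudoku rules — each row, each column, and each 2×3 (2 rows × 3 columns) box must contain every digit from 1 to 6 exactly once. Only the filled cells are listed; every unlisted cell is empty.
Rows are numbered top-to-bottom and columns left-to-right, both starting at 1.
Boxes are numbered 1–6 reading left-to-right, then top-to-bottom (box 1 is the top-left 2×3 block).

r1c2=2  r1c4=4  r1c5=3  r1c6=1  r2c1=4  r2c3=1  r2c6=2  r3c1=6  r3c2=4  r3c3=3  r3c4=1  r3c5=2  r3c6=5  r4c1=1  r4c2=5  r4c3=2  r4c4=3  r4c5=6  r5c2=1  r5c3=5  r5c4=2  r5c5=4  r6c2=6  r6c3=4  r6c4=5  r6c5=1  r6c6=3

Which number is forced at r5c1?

3

Row 5 already contains {1, 2, 4, 5}.
Column 1 already contains {1, 4, 6}.
Its 2×3 block (box 5) already contains {1, 4, 5, 6}.
The only value from 1–6 not eliminated is 3, so r5c1 = 3.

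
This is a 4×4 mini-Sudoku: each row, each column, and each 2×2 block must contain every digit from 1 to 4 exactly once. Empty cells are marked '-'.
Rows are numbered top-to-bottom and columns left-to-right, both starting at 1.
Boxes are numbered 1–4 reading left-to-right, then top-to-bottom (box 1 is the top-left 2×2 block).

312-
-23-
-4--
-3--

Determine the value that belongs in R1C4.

Row 1 already contains {1, 2, 3}.
Column 4 already contains {}.
Its 2×2 block (box 2) already contains {2, 3}.
The only value from 1–4 not eliminated is 4, so R1C4 = 4.

4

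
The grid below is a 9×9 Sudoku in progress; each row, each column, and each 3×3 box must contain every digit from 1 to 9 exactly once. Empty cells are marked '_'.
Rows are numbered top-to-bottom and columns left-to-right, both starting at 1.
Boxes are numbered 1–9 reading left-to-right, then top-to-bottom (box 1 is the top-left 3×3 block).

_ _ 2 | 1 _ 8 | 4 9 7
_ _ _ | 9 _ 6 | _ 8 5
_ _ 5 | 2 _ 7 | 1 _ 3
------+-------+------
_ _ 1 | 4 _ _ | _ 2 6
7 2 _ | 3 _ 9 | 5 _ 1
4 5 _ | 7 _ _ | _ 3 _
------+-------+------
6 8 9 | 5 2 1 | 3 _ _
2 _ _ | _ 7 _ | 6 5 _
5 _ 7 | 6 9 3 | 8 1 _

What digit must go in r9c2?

Row 9 already contains {1, 3, 5, 6, 7, 8, 9}.
Column 2 already contains {2, 5, 8}.
Its 3×3 block (box 7) already contains {2, 5, 6, 7, 8, 9}.
The only value from 1–9 not eliminated is 4, so r9c2 = 4.

4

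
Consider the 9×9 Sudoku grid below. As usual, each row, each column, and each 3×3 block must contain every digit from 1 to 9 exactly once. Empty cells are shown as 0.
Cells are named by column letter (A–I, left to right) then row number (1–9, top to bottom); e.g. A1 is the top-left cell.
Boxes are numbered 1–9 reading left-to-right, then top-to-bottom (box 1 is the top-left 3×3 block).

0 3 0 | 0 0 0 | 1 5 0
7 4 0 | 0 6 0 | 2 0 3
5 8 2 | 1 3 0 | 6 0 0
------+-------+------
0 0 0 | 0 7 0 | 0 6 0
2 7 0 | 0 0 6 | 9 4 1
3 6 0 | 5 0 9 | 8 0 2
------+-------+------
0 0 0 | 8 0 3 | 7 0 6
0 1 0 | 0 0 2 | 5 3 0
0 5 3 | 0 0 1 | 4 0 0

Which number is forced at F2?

5

Cell F2 itself could take any of {5, 8} by direct elimination.
Consider where 5 can go in row 2.
C2 is out (box 1 already has a 5).
D2 is out (column D already has a 5).
H2 is out (column H already has a 5).
So the only cell in row 2 that can hold 5 is F2.
Therefore F2 = 5.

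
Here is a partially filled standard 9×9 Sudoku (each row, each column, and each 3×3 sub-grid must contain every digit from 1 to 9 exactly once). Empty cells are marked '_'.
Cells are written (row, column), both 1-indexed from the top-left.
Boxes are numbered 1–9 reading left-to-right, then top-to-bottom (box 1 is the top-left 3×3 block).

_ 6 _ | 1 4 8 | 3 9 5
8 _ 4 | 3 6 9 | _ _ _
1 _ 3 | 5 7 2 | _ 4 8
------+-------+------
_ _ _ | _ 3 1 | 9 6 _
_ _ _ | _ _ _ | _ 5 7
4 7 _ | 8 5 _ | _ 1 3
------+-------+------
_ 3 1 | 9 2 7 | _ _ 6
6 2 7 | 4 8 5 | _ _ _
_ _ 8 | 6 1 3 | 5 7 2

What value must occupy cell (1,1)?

7

Cell (1,1) itself could take any of {2, 7} by direct elimination.
Consider where 7 can go in column 1.
(4,1) is out (box 4 already has a 7).
(5,1) is out (row 5 already has a 7).
(7,1) is out (row 7 already has a 7).
(9,1) is out (row 9 already has a 7).
So the only cell in column 1 that can hold 7 is (1,1).
Therefore (1,1) = 7.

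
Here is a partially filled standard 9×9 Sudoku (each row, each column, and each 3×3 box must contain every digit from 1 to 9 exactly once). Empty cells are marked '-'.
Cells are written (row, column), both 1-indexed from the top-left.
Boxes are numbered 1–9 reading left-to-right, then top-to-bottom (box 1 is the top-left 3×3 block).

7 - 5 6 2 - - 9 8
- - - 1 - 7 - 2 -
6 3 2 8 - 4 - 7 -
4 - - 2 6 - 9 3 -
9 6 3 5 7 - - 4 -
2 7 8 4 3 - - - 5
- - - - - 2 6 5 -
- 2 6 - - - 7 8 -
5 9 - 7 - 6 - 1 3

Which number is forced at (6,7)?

1

Row 6 already contains {2, 3, 4, 5, 7, 8}.
Column 7 already contains {6, 7, 9}.
Its 3×3 block (box 6) already contains {3, 4, 5, 9}.
The only value from 1–9 not eliminated is 1, so (6,7) = 1.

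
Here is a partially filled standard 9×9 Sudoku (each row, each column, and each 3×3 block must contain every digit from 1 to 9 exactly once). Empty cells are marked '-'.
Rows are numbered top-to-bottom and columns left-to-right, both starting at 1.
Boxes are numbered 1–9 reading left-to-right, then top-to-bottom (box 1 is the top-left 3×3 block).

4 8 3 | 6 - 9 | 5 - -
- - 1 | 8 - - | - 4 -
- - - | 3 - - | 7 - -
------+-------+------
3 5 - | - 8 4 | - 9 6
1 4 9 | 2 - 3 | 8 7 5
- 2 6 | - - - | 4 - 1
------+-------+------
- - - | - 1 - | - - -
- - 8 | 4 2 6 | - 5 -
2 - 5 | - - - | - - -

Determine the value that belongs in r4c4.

Cell r4c4 itself could take any of {1, 7} by direct elimination.
Consider where 1 can go in row 4.
r4c3 is out (column 3 already has a 1).
r4c7 is out (box 6 already has a 1).
So the only cell in row 4 that can hold 1 is r4c4.
Therefore r4c4 = 1.

1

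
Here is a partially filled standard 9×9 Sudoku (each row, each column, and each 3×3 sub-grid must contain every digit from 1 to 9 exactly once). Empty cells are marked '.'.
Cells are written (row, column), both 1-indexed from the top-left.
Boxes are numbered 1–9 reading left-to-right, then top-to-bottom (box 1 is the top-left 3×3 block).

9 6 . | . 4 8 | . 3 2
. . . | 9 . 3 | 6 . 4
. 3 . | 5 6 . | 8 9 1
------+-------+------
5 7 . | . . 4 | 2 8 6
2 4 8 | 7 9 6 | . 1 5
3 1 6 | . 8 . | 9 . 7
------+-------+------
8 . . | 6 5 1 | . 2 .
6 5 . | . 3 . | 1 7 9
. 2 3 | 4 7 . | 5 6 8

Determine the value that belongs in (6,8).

Row 6 already contains {1, 3, 6, 7, 8, 9}.
Column 8 already contains {1, 2, 3, 6, 7, 8, 9}.
Its 3×3 block (box 6) already contains {1, 2, 5, 6, 7, 8, 9}.
The only value from 1–9 not eliminated is 4, so (6,8) = 4.

4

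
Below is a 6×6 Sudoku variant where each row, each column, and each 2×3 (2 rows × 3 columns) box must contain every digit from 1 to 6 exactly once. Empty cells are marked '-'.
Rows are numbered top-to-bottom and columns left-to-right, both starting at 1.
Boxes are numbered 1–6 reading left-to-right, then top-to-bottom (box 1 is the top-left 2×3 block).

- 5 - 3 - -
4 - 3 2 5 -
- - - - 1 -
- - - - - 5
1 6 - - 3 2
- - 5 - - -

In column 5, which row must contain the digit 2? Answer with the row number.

Consider where 2 can go in column 5.
r1c5 is out (box 2 already has a 2).
r6c5 is out (box 6 already has a 2).
So the only cell in column 5 that can hold 2 is r4c5.
That is row 4.

4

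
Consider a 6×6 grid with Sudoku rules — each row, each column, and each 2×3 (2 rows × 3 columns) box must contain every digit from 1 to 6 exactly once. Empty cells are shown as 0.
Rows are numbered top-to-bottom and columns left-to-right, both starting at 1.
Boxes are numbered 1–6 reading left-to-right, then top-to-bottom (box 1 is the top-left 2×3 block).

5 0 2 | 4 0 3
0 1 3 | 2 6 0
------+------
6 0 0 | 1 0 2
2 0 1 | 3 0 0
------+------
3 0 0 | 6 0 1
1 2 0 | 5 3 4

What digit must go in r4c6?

Cell r4c6 itself could take any of {5, 6} by direct elimination.
Consider where 6 can go in row 4.
r4c2 is out (box 3 already has a 6).
r4c5 is out (column 5 already has a 6).
So the only cell in row 4 that can hold 6 is r4c6.
Therefore r4c6 = 6.

6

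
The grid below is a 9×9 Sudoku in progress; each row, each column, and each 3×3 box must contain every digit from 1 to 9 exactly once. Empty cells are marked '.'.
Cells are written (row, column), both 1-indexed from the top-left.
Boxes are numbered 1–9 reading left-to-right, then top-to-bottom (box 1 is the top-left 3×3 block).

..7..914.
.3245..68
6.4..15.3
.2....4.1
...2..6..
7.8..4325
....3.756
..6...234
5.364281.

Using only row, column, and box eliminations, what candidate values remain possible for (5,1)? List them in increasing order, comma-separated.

1,3,4,9

Row 5 already contains {2, 6}.
Column 1 already contains {5, 6, 7}.
Its 3×3 block (box 4) already contains {2, 7, 8}.
Removing those from 1–9 leaves {1, 3, 4, 9} as the candidates for (5,1).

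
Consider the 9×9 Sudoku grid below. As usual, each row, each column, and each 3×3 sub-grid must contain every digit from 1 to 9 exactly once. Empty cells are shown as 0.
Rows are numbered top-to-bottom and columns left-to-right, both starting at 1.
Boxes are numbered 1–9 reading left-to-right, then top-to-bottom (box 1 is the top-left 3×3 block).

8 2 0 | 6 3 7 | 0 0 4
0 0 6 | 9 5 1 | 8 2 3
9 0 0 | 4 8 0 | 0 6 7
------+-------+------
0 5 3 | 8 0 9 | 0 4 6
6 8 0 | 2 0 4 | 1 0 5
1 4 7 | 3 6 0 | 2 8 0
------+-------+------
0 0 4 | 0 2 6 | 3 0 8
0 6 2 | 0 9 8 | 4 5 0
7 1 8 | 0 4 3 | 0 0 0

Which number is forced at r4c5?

1

Cell r4c5 itself could take any of {1, 7} by direct elimination.
Consider where 1 can go in row 4.
r4c1 is out (column 1 already has a 1).
r4c7 is out (column 7 already has a 1).
So the only cell in row 4 that can hold 1 is r4c5.
Therefore r4c5 = 1.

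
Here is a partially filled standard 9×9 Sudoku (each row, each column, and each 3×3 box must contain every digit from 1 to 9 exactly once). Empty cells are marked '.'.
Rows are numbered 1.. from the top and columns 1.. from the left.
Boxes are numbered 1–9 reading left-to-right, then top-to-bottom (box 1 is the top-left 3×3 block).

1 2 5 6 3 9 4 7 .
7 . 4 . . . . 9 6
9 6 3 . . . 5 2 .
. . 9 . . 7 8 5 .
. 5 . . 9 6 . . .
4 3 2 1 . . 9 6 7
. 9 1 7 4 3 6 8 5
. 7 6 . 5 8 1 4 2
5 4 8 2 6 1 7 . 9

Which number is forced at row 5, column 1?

Row 5 already contains {5, 6, 9}.
Column 1 already contains {1, 4, 5, 7, 9}.
Its 3×3 block (box 4) already contains {2, 3, 4, 5, 9}.
The only value from 1–9 not eliminated is 8, so row 5, column 1 = 8.

8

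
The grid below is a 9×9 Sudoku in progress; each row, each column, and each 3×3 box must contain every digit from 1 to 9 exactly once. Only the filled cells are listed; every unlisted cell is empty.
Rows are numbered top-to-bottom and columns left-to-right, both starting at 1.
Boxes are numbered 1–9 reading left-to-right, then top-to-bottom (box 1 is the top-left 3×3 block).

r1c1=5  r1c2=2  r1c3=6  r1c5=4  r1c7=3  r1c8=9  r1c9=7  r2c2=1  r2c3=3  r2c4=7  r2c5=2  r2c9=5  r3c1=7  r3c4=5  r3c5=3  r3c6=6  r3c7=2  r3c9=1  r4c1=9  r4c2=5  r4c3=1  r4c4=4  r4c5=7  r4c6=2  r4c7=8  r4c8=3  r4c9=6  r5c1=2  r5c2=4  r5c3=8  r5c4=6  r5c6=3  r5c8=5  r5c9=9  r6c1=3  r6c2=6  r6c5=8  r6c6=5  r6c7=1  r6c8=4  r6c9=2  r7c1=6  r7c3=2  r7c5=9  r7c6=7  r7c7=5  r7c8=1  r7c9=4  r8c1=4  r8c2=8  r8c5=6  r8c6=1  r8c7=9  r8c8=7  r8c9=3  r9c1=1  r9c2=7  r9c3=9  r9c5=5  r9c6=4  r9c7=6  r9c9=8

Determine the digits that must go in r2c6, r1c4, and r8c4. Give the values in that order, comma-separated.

9,1,2

For r2c6:
  Consider where 9 can go in box 2.
  r1c4 is out (row 1 already has a 9).
  r1c6 is out (row 1 already has a 9).
  So the only cell in box 2 that can hold 9 is r2c6.
  So r2c6 = 9.
For r1c4:
  Consider where 1 can go in row 1.
  r1c6 is out (column 6 already has a 1).
  So the only cell in row 1 that can hold 1 is r1c4.
  So r1c4 = 1.
For r8c4:
  Row 8 already contains {1, 3, 4, 6, 7, 8, 9}.
  Column 4 already contains {4, 5, 6, 7}.
  Its 3×3 block (box 8) already contains {1, 4, 5, 6, 7, 9}.
  The only value from 1–9 not eliminated is 2, so r8c4 = 2.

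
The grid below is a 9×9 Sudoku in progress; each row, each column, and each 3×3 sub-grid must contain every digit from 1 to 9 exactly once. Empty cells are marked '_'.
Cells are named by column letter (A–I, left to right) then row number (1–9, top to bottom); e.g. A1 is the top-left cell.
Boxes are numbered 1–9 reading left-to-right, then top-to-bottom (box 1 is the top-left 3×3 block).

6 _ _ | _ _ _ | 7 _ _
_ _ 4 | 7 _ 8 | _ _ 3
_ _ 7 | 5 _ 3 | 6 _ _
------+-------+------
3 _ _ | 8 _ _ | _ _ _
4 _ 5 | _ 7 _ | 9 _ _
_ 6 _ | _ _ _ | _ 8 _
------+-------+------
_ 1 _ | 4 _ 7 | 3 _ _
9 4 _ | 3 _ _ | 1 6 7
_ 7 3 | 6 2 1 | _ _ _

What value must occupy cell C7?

Cell C7 itself could take any of {2, 6, 8} by direct elimination.
Consider where 6 can go in box 7.
A7 is out (column A already has a 6).
C8 is out (row 8 already has a 6).
A9 is out (row 9 already has a 6).
So the only cell in box 7 that can hold 6 is C7.
Therefore C7 = 6.

6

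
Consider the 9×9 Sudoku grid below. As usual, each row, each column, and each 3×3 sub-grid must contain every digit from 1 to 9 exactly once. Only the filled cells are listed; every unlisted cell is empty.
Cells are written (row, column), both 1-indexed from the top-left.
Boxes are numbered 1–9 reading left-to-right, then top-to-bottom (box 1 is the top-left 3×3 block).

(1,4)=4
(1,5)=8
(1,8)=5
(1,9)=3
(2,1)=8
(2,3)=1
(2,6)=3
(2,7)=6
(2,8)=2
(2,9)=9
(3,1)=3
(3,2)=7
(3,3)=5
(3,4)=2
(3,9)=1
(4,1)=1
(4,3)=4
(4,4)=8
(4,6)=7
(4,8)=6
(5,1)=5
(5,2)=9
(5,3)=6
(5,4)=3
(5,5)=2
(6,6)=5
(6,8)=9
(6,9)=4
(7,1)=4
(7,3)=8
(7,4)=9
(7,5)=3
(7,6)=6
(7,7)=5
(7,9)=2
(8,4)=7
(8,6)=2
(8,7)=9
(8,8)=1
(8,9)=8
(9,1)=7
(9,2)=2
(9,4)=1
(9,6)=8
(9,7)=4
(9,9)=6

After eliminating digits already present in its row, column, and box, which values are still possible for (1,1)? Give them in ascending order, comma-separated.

Row 1 already contains {3, 4, 5, 8}.
Column 1 already contains {1, 3, 4, 5, 7, 8}.
Its 3×3 block (box 1) already contains {1, 3, 5, 7, 8}.
Removing those from 1–9 leaves {2, 6, 9} as the candidates for (1,1).

2,6,9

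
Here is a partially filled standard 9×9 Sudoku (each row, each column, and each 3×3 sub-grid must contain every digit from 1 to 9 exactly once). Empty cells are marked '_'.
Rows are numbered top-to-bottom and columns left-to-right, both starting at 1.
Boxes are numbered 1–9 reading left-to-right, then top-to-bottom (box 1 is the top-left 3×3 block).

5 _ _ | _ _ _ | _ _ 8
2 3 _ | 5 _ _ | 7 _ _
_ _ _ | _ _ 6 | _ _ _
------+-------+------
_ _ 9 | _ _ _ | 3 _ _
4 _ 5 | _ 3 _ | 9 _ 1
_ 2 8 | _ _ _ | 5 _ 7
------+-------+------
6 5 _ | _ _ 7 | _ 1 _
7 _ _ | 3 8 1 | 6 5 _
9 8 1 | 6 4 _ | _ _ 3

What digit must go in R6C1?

Cell R6C1 itself could take any of {1, 3} by direct elimination.
Consider where 3 can go in box 4.
R4C1 is out (row 4 already has a 3).
R4C2 is out (row 4 already has a 3).
R5C2 is out (row 5 already has a 3).
So the only cell in box 4 that can hold 3 is R6C1.
Therefore R6C1 = 3.

3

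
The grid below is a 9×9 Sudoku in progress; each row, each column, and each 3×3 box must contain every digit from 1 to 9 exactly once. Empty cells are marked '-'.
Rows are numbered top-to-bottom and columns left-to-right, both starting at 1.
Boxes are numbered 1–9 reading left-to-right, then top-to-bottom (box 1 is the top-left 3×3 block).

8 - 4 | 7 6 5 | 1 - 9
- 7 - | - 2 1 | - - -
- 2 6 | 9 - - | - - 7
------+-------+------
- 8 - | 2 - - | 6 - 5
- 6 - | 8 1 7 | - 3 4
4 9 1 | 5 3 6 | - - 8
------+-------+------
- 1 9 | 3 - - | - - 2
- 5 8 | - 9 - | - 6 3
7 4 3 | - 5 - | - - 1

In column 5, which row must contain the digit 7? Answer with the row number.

7

Consider where 7 can go in column 5.
R3C5 is out (row 3 already has a 7).
R4C5 is out (box 5 already has a 7).
So the only cell in column 5 that can hold 7 is R7C5.
That is row 7.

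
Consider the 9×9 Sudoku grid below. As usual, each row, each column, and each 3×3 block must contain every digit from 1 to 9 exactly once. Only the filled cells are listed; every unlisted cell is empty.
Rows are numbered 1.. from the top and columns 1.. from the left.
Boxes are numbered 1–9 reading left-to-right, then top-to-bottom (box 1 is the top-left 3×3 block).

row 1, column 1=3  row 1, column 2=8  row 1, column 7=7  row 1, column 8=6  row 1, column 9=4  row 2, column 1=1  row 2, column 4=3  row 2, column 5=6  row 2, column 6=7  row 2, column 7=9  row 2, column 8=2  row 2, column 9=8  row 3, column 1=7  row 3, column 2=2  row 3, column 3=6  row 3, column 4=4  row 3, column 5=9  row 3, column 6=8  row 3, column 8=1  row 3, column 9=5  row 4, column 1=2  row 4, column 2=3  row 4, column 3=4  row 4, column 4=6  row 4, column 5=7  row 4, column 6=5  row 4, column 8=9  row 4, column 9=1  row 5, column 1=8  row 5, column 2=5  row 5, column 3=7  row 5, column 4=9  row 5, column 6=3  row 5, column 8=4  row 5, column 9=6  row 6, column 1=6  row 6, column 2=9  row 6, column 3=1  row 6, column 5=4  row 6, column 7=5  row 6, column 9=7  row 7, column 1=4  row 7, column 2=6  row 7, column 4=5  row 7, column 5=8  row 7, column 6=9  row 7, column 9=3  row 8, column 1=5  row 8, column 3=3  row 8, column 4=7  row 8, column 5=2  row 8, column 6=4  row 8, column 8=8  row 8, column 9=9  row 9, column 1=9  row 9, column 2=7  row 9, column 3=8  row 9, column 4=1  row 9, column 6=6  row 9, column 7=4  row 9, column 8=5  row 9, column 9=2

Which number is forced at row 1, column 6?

Cell row 1, column 6 itself could take any of {1, 2} by direct elimination.
Consider where 1 can go in column 6.
row 6, column 6 is out (row 6 already has a 1).
So the only cell in column 6 that can hold 1 is row 1, column 6.
Therefore row 1, column 6 = 1.

1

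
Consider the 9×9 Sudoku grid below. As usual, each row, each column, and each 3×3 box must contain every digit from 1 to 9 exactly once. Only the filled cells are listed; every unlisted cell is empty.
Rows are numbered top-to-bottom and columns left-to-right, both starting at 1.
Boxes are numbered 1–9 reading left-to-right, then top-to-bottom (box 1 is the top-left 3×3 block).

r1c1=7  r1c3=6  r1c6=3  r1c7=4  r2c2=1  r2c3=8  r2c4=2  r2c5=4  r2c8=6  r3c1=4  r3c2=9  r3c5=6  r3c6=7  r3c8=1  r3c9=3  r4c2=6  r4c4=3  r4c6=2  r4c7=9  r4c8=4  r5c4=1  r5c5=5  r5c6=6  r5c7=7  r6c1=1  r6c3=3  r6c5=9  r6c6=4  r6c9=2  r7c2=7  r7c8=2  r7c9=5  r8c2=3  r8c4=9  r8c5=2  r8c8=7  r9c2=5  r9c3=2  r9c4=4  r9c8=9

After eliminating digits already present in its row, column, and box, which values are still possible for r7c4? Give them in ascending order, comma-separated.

Row 7 already contains {2, 5, 7}.
Column 4 already contains {1, 2, 3, 4, 9}.
Its 3×3 block (box 8) already contains {2, 4, 9}.
Removing those from 1–9 leaves {6, 8} as the candidates for r7c4.

6,8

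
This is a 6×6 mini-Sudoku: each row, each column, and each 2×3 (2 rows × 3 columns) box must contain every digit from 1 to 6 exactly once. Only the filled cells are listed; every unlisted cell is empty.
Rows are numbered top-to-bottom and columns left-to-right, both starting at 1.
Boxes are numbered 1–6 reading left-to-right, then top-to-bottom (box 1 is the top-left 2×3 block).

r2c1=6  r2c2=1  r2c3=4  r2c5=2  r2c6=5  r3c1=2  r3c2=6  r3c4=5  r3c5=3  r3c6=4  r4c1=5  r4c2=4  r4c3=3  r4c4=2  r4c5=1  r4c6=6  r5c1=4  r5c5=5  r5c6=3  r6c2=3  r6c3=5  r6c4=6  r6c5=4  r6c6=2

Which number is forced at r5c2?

Row 5 already contains {3, 4, 5}.
Column 2 already contains {1, 3, 4, 6}.
Its 2×3 block (box 5) already contains {3, 4, 5}.
The only value from 1–6 not eliminated is 2, so r5c2 = 2.

2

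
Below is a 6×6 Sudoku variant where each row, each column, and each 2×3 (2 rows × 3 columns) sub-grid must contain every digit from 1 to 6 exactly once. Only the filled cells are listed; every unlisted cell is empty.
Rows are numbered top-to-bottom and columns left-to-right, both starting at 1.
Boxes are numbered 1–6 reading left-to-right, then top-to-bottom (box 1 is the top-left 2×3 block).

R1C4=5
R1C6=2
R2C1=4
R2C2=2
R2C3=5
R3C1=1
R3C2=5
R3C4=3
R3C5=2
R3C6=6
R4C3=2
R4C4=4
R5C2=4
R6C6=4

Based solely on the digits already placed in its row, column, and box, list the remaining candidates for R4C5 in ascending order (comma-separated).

1,5

Row 4 already contains {2, 4}.
Column 5 already contains {2}.
Its 2×3 block (box 4) already contains {2, 3, 4, 6}.
Removing those from 1–6 leaves {1, 5} as the candidates for R4C5.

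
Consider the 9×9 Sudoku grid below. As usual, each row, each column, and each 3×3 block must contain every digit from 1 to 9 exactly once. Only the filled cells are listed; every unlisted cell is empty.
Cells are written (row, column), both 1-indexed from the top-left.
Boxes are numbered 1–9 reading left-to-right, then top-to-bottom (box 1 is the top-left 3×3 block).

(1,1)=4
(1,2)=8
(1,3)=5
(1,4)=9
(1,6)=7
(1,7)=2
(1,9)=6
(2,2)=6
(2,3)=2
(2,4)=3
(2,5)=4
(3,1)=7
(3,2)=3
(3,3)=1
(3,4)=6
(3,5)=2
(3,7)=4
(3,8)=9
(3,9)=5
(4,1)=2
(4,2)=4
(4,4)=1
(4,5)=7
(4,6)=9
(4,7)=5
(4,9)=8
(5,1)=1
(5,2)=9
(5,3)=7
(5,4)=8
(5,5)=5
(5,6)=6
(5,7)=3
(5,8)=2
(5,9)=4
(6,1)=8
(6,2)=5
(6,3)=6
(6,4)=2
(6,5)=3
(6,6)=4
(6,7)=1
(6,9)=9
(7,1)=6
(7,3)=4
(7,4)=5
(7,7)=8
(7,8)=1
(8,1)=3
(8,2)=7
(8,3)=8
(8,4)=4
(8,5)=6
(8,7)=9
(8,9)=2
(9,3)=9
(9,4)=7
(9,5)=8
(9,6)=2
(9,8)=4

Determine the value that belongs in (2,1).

Row 2 already contains {2, 3, 4, 6}.
Column 1 already contains {1, 2, 3, 4, 6, 7, 8}.
Its 3×3 block (box 1) already contains {1, 2, 3, 4, 5, 6, 7, 8}.
The only value from 1–9 not eliminated is 9, so (2,1) = 9.

9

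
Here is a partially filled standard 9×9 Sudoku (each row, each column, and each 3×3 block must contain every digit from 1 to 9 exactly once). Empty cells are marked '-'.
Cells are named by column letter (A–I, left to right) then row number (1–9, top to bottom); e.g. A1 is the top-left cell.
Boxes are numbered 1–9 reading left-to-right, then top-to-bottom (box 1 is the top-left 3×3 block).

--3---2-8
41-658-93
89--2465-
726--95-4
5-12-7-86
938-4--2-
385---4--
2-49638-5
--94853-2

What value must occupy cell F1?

Row 1 already contains {2, 3, 8}.
Column F already contains {3, 4, 5, 7, 8, 9}.
Its 3×3 block (box 2) already contains {2, 4, 5, 6, 8}.
The only value from 1–9 not eliminated is 1, so F1 = 1.

1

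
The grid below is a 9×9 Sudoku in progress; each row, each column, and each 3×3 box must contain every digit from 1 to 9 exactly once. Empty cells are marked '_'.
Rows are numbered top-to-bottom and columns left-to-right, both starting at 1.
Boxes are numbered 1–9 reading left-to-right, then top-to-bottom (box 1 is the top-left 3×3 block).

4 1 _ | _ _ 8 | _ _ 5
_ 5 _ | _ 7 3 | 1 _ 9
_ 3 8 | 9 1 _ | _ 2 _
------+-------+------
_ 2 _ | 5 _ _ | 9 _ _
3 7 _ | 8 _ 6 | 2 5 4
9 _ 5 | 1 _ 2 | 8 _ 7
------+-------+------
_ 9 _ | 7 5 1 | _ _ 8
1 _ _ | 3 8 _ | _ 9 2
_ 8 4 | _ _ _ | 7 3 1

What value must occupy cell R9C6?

9

Row 9 already contains {1, 3, 4, 7, 8}.
Column 6 already contains {1, 2, 3, 6, 8}.
Its 3×3 block (box 8) already contains {1, 3, 5, 7, 8}.
The only value from 1–9 not eliminated is 9, so R9C6 = 9.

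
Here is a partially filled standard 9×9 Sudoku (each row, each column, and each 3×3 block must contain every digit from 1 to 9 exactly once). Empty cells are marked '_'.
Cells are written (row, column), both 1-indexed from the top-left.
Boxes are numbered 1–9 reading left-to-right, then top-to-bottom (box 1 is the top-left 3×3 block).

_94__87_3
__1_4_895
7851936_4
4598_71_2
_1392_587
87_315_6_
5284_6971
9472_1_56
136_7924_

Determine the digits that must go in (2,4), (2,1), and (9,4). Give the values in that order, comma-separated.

For (2,4):
  Consider where 7 can go in column 4.
  (1,4) is out (row 1 already has a 7).
  (9,4) is out (row 9 already has a 7).
  So the only cell in column 4 that can hold 7 is (2,4).
  So (2,4) = 7.
For (2,1):
  Consider where 3 can go in column 1.
  (1,1) is out (row 1 already has a 3).
  (5,1) is out (row 5 already has a 3).
  So the only cell in column 1 that can hold 3 is (2,1).
  So (2,1) = 3.
For (9,4):
  Row 9 already contains {1, 2, 3, 4, 6, 7, 9}.
  Column 4 already contains {1, 2, 3, 4, 8, 9}.
  Its 3×3 block (box 8) already contains {1, 2, 4, 6, 7, 9}.
  The only value from 1–9 not eliminated is 5, so (9,4) = 5.

7,3,5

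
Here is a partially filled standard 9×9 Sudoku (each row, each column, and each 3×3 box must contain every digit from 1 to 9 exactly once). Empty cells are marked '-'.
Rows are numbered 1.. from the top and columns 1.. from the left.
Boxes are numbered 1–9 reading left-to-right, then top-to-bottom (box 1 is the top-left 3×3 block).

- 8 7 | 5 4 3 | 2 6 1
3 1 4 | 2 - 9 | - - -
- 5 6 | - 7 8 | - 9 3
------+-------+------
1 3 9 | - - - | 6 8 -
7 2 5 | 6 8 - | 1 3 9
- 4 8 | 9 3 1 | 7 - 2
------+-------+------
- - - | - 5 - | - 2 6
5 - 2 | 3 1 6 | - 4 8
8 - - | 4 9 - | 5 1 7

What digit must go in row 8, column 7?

Row 8 already contains {1, 2, 3, 4, 5, 6, 8}.
Column 7 already contains {1, 2, 5, 6, 7}.
Its 3×3 block (box 9) already contains {1, 2, 4, 5, 6, 7, 8}.
The only value from 1–9 not eliminated is 9, so row 8, column 7 = 9.

9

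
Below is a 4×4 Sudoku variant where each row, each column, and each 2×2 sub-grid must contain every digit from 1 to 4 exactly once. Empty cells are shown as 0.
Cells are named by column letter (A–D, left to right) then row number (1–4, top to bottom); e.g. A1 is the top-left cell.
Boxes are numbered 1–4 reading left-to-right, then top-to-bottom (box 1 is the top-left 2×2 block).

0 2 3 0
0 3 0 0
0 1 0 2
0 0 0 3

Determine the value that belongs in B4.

Row 4 already contains {3}.
Column B already contains {1, 2, 3}.
Its 2×2 block (box 3) already contains {1}.
The only value from 1–4 not eliminated is 4, so B4 = 4.

4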